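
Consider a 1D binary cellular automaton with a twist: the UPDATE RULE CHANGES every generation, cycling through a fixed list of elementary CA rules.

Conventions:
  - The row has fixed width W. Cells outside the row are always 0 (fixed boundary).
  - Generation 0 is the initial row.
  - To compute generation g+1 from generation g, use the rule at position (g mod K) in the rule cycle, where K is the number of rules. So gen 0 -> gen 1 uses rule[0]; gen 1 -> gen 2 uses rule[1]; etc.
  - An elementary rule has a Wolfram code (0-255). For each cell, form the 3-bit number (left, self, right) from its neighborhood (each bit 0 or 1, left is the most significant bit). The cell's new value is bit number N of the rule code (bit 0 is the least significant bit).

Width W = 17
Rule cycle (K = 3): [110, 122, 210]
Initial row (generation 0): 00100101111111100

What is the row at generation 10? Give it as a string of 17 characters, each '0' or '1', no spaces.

Gen 0: 00100101111111100
Gen 1 (rule 110): 01101111000000100
Gen 2 (rule 122): 11111001100001010
Gen 3 (rule 210): 01111110110010001
Gen 4 (rule 110): 11000011110110011
Gen 5 (rule 122): 11100110011111111
Gen 6 (rule 210): 01111011101111111
Gen 7 (rule 110): 11001110111000001
Gen 8 (rule 122): 11111011101100010
Gen 9 (rule 210): 01111001100110101
Gen 10 (rule 110): 11001011101111111

Answer: 11001011101111111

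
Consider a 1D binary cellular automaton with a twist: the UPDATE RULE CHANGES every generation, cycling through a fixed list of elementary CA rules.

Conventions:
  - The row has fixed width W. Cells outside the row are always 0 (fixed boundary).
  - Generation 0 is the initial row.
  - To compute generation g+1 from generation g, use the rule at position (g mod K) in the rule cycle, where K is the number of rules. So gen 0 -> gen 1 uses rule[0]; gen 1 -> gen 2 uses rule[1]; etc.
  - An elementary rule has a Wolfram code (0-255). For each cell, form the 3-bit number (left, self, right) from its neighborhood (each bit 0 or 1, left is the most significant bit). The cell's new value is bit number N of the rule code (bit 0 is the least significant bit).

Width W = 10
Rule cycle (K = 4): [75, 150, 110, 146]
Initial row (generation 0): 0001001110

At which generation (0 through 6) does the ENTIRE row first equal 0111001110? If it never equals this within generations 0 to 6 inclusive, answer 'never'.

Gen 0: 0001001110
Gen 1 (rule 75): 1110011010
Gen 2 (rule 150): 0101100011
Gen 3 (rule 110): 1111100111
Gen 4 (rule 146): 0111011010
Gen 5 (rule 75): 1101011000
Gen 6 (rule 150): 0001000100

Answer: never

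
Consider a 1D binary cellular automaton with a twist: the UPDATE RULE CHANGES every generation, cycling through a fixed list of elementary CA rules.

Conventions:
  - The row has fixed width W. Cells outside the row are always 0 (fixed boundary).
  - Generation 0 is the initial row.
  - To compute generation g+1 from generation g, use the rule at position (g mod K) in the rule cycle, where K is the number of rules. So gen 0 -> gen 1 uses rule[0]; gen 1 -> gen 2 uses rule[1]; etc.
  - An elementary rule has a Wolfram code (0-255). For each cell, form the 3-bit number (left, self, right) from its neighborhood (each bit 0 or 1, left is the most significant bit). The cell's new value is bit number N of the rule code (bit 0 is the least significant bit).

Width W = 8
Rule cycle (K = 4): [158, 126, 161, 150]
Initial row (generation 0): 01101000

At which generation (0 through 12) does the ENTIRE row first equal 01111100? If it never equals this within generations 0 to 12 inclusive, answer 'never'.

Answer: 3

Derivation:
Gen 0: 01101000
Gen 1 (rule 158): 11001100
Gen 2 (rule 126): 11111110
Gen 3 (rule 161): 01111100
Gen 4 (rule 150): 10111010
Gen 5 (rule 158): 10110011
Gen 6 (rule 126): 11111111
Gen 7 (rule 161): 01111110
Gen 8 (rule 150): 10111101
Gen 9 (rule 158): 10111001
Gen 10 (rule 126): 11101111
Gen 11 (rule 161): 01010110
Gen 12 (rule 150): 11010001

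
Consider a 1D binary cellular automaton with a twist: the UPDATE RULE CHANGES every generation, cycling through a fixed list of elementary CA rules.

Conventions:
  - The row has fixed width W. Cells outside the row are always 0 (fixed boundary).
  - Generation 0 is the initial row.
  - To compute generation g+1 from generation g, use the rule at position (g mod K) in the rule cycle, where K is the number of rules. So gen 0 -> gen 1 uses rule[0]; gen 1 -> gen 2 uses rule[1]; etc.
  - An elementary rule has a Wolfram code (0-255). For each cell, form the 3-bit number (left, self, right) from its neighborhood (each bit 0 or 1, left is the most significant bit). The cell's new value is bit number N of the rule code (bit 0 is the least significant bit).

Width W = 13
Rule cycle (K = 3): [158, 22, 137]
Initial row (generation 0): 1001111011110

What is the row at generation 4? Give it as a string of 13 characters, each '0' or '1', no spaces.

Answer: 1111001111010

Derivation:
Gen 0: 1001111011110
Gen 1 (rule 158): 1111110011101
Gen 2 (rule 22): 0000001100001
Gen 3 (rule 137): 1111101001100
Gen 4 (rule 158): 1111001111010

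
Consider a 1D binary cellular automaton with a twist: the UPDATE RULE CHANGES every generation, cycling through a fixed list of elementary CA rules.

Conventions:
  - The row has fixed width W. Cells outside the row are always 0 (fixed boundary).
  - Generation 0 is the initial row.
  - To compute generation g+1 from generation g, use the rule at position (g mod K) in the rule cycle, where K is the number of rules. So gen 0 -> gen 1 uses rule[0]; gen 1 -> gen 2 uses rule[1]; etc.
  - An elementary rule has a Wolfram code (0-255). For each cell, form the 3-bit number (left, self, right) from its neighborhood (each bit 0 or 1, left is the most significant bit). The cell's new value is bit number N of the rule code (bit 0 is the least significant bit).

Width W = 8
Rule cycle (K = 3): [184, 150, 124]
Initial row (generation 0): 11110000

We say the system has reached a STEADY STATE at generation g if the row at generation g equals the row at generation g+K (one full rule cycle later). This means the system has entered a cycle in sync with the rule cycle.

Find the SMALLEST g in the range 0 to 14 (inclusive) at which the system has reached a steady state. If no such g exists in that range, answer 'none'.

Gen 0: 11110000
Gen 1 (rule 184): 11101000
Gen 2 (rule 150): 01001100
Gen 3 (rule 124): 01101110
Gen 4 (rule 184): 01011101
Gen 5 (rule 150): 11001001
Gen 6 (rule 124): 11101101
Gen 7 (rule 184): 11011010
Gen 8 (rule 150): 00000011
Gen 9 (rule 124): 00000011
Gen 10 (rule 184): 00000010
Gen 11 (rule 150): 00000111
Gen 12 (rule 124): 00000101
Gen 13 (rule 184): 00000010
Gen 14 (rule 150): 00000111
Gen 15 (rule 124): 00000101
Gen 16 (rule 184): 00000010
Gen 17 (rule 150): 00000111

Answer: 10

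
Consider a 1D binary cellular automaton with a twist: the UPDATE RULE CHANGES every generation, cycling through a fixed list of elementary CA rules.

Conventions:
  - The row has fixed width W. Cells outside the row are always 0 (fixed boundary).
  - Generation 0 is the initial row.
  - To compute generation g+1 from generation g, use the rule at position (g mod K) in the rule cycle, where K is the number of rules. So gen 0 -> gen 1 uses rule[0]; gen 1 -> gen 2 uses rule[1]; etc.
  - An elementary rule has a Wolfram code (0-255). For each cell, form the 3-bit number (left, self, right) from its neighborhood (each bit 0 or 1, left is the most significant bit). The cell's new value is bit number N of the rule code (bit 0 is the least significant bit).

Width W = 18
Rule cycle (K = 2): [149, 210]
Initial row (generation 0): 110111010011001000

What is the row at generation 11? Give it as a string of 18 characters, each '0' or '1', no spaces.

Gen 0: 110111010011001000
Gen 1 (rule 149): 000010011000101111
Gen 2 (rule 210): 000101101101000111
Gen 3 (rule 149): 110100000001110010
Gen 4 (rule 210): 010010000010111101
Gen 5 (rule 149): 011011111010011001
Gen 6 (rule 210): 101001111001101110
Gen 7 (rule 149): 101100110100000101
Gen 8 (rule 210): 000111010010001000
Gen 9 (rule 149): 110010011011101111
Gen 10 (rule 210): 011101101001100111
Gen 11 (rule 149): 001000001100010010

Answer: 001000001100010010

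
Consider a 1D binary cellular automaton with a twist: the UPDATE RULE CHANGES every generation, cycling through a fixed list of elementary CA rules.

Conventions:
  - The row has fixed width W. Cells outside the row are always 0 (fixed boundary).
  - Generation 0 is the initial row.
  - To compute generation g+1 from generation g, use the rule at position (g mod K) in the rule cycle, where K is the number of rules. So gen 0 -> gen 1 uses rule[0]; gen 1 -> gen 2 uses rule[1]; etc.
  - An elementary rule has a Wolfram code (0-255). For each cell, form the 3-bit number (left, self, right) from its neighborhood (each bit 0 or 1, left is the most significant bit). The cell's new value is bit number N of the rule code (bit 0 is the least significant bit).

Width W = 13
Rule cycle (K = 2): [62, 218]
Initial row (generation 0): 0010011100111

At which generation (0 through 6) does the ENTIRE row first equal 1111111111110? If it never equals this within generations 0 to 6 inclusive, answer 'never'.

Answer: 2

Derivation:
Gen 0: 0010011100111
Gen 1 (rule 62): 0111110011100
Gen 2 (rule 218): 1111111111110
Gen 3 (rule 62): 1000000000001
Gen 4 (rule 218): 0100000000010
Gen 5 (rule 62): 1110000000111
Gen 6 (rule 218): 1111000001111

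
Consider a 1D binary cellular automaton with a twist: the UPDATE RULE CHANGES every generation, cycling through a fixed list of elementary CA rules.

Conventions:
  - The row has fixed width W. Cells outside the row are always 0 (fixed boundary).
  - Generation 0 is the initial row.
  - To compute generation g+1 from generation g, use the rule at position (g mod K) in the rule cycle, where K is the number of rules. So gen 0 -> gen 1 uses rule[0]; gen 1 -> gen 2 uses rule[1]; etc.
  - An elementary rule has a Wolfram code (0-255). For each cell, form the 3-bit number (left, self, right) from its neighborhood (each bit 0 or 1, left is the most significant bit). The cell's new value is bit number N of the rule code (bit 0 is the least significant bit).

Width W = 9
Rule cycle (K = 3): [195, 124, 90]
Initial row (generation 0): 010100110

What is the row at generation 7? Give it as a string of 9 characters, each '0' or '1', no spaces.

Answer: 010000010

Derivation:
Gen 0: 010100110
Gen 1 (rule 195): 100001010
Gen 2 (rule 124): 110001111
Gen 3 (rule 90): 111011001
Gen 4 (rule 195): 011001010
Gen 5 (rule 124): 011101111
Gen 6 (rule 90): 110101001
Gen 7 (rule 195): 010000010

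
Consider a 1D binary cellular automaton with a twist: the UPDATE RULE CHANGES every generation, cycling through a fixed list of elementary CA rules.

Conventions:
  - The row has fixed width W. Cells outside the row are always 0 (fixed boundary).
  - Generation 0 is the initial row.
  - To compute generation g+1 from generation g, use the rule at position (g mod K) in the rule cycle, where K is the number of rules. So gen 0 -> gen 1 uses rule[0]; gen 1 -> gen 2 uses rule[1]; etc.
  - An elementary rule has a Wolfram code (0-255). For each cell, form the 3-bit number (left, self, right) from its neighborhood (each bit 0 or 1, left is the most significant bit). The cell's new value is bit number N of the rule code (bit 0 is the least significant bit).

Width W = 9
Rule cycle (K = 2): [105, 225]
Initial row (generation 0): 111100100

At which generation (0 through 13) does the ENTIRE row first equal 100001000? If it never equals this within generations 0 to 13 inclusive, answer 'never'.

Answer: never

Derivation:
Gen 0: 111100100
Gen 1 (rule 105): 100100001
Gen 2 (rule 225): 000001100
Gen 3 (rule 105): 111101101
Gen 4 (rule 225): 011110110
Gen 5 (rule 105): 010011110
Gen 6 (rule 225): 000001110
Gen 7 (rule 105): 111101010
Gen 8 (rule 225): 011110100
Gen 9 (rule 105): 010011001
Gen 10 (rule 225): 000001000
Gen 11 (rule 105): 111100011
Gen 12 (rule 225): 011101001
Gen 13 (rule 105): 010110000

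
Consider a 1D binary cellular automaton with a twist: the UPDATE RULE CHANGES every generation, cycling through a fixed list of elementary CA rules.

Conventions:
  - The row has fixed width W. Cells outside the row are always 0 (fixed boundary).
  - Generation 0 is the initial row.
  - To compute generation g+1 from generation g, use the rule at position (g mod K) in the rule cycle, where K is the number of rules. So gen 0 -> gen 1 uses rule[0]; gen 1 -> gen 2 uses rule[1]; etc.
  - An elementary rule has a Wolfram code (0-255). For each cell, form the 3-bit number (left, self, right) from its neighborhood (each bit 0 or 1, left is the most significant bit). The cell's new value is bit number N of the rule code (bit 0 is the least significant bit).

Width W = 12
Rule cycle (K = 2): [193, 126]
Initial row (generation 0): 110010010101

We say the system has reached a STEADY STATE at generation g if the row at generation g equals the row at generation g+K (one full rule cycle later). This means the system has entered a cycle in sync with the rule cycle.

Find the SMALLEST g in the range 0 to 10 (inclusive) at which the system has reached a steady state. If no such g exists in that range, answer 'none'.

Answer: none

Derivation:
Gen 0: 110010010101
Gen 1 (rule 193): 010000000000
Gen 2 (rule 126): 111000000000
Gen 3 (rule 193): 011011111111
Gen 4 (rule 126): 111110000001
Gen 5 (rule 193): 011110111100
Gen 6 (rule 126): 110011100110
Gen 7 (rule 193): 010001100010
Gen 8 (rule 126): 111011110111
Gen 9 (rule 193): 011001110011
Gen 10 (rule 126): 111111011111
Gen 11 (rule 193): 011111001111
Gen 12 (rule 126): 110001111001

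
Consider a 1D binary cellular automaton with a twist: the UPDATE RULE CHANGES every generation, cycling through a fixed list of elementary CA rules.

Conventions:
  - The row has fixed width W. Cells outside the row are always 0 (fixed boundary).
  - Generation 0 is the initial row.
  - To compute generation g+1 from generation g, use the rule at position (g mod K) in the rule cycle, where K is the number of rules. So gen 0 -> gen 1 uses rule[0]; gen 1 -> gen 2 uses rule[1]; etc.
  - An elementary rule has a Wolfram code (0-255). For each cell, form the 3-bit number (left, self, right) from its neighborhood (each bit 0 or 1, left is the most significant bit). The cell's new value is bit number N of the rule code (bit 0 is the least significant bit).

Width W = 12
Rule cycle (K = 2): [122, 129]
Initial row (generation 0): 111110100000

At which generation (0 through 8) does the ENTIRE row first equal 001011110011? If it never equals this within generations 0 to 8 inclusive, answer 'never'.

Answer: never

Derivation:
Gen 0: 111110100000
Gen 1 (rule 122): 100011010000
Gen 2 (rule 129): 001000000111
Gen 3 (rule 122): 010100001101
Gen 4 (rule 129): 000001100000
Gen 5 (rule 122): 000011110000
Gen 6 (rule 129): 111001100111
Gen 7 (rule 122): 101111111101
Gen 8 (rule 129): 000111111000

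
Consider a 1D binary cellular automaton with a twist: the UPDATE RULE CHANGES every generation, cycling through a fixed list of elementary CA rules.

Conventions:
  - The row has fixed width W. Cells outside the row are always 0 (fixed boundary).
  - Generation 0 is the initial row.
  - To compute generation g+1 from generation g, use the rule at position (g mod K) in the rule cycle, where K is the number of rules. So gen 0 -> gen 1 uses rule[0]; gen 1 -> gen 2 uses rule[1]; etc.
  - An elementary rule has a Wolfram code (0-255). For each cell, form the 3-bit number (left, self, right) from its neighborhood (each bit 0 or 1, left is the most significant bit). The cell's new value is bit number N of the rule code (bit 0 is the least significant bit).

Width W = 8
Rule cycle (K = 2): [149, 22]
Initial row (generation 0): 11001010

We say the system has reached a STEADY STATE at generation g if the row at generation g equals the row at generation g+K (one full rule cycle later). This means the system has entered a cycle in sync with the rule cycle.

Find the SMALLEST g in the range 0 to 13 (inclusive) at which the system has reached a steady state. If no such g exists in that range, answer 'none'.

Answer: 6

Derivation:
Gen 0: 11001010
Gen 1 (rule 149): 00101011
Gen 2 (rule 22): 01101000
Gen 3 (rule 149): 00001111
Gen 4 (rule 22): 00010000
Gen 5 (rule 149): 11011111
Gen 6 (rule 22): 00000000
Gen 7 (rule 149): 11111111
Gen 8 (rule 22): 00000000
Gen 9 (rule 149): 11111111
Gen 10 (rule 22): 00000000
Gen 11 (rule 149): 11111111
Gen 12 (rule 22): 00000000
Gen 13 (rule 149): 11111111
Gen 14 (rule 22): 00000000
Gen 15 (rule 149): 11111111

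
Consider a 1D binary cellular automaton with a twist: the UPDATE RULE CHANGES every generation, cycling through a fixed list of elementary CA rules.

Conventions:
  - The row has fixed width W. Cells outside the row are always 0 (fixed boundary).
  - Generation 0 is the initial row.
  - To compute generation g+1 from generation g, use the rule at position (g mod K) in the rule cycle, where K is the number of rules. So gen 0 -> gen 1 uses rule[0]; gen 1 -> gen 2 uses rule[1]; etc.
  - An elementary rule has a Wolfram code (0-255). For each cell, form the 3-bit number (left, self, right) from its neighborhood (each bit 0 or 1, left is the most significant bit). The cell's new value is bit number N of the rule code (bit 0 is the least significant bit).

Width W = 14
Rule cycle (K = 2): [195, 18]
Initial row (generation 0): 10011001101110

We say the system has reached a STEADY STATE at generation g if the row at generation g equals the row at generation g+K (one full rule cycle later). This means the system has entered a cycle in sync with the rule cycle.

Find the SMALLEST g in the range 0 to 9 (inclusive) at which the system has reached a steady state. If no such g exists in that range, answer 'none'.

Answer: 6

Derivation:
Gen 0: 10011001101110
Gen 1 (rule 195): 00101010100110
Gen 2 (rule 18): 01000000011001
Gen 3 (rule 195): 10011111101010
Gen 4 (rule 18): 01100000000001
Gen 5 (rule 195): 10101111111110
Gen 6 (rule 18): 00000000000001
Gen 7 (rule 195): 11111111111110
Gen 8 (rule 18): 00000000000001
Gen 9 (rule 195): 11111111111110
Gen 10 (rule 18): 00000000000001
Gen 11 (rule 195): 11111111111110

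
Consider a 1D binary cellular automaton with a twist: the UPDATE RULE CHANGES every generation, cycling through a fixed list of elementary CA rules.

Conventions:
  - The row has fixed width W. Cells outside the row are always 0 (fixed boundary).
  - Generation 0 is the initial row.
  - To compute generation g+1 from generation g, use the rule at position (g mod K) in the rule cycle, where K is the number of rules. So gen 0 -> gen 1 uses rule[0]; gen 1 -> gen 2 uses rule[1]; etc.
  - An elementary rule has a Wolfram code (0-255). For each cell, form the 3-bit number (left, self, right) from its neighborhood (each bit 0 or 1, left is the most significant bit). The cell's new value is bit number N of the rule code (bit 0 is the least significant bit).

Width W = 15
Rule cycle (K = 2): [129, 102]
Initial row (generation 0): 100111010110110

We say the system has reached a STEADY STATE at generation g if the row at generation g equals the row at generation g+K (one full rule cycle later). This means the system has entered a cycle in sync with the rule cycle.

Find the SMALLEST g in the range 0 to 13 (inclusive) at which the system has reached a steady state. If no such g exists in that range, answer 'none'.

Answer: none

Derivation:
Gen 0: 100111010110110
Gen 1 (rule 129): 000010000000000
Gen 2 (rule 102): 000110000000000
Gen 3 (rule 129): 110000111111111
Gen 4 (rule 102): 010001000000001
Gen 5 (rule 129): 000100011111100
Gen 6 (rule 102): 001100100000100
Gen 7 (rule 129): 100000001110001
Gen 8 (rule 102): 100000010010011
Gen 9 (rule 129): 001111000000000
Gen 10 (rule 102): 010001000000000
Gen 11 (rule 129): 000100011111111
Gen 12 (rule 102): 001100100000001
Gen 13 (rule 129): 100000001111100
Gen 14 (rule 102): 100000010000100
Gen 15 (rule 129): 001111000110001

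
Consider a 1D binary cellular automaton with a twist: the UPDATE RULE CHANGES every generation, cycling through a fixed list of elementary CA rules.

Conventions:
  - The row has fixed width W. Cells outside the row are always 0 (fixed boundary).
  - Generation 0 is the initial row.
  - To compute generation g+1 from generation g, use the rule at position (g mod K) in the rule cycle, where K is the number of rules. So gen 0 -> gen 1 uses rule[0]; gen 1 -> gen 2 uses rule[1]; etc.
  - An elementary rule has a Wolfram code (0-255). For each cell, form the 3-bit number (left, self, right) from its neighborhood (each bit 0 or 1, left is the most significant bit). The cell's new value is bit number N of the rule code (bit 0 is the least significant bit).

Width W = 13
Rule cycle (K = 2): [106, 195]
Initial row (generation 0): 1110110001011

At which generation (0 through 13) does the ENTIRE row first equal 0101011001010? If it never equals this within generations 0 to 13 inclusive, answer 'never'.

Gen 0: 1110110001011
Gen 1 (rule 106): 1011110010111
Gen 2 (rule 195): 0001110100011
Gen 3 (rule 106): 0011011000111
Gen 4 (rule 195): 1101001011011
Gen 5 (rule 106): 1110010111111
Gen 6 (rule 195): 0110100011111
Gen 7 (rule 106): 1111000110001
Gen 8 (rule 195): 0111011010110
Gen 9 (rule 106): 1101111101110
Gen 10 (rule 195): 0100111100110
Gen 11 (rule 106): 1001100101110
Gen 12 (rule 195): 0010101000110
Gen 13 (rule 106): 0101010001110

Answer: never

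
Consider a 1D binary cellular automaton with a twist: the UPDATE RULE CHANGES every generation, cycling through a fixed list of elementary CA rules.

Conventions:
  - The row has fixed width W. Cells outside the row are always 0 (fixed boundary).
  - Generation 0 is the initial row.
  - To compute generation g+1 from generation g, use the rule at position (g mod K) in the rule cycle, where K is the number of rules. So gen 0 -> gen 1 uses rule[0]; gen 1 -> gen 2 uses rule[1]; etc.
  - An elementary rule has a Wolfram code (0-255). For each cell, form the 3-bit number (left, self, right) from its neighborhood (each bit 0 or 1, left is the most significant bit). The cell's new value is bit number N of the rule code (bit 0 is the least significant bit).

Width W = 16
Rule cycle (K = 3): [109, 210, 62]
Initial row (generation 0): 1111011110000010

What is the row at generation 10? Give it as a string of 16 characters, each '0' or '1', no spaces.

Gen 0: 1111011110000010
Gen 1 (rule 109): 1001110010111010
Gen 2 (rule 210): 0110111100011001
Gen 3 (rule 62): 1101100010110111
Gen 4 (rule 109): 1111101011111101
Gen 5 (rule 210): 0111100001111100
Gen 6 (rule 62): 1100010011000010
Gen 7 (rule 109): 1101010011011010
Gen 8 (rule 210): 0100001101001001
Gen 9 (rule 62): 1110011011111111
Gen 10 (rule 109): 1010011110000001

Answer: 1010011110000001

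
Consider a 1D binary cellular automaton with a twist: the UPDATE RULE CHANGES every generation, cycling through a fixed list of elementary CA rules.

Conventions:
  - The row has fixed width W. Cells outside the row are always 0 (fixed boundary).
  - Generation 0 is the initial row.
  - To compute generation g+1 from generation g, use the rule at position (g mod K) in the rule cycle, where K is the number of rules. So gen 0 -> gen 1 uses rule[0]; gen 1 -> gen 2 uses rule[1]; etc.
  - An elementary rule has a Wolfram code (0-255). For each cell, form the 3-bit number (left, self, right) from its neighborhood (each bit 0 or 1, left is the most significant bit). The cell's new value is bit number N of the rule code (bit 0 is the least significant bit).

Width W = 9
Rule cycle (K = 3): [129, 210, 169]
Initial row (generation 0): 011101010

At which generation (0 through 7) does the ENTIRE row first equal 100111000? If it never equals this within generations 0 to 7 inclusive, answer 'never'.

Gen 0: 011101010
Gen 1 (rule 129): 001000000
Gen 2 (rule 210): 010100000
Gen 3 (rule 169): 001001111
Gen 4 (rule 129): 100000110
Gen 5 (rule 210): 010001011
Gen 6 (rule 169): 000100110
Gen 7 (rule 129): 110000000

Answer: never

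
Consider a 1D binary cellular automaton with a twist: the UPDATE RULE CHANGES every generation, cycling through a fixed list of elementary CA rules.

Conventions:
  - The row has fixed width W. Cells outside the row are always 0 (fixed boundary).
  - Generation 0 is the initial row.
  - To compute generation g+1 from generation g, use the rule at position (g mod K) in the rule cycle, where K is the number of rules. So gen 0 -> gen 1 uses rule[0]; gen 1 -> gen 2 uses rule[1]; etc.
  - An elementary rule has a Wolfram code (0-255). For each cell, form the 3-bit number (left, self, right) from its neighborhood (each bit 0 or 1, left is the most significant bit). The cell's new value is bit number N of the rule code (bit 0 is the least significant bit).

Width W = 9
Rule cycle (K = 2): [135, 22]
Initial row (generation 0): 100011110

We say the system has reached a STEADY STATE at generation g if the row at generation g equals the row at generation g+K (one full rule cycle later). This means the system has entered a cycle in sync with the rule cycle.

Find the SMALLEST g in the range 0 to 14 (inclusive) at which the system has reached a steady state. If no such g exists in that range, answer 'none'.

Gen 0: 100011110
Gen 1 (rule 135): 101101100
Gen 2 (rule 22): 100000010
Gen 3 (rule 135): 101111110
Gen 4 (rule 22): 100000001
Gen 5 (rule 135): 101111111
Gen 6 (rule 22): 100000000
Gen 7 (rule 135): 101111111
Gen 8 (rule 22): 100000000
Gen 9 (rule 135): 101111111
Gen 10 (rule 22): 100000000
Gen 11 (rule 135): 101111111
Gen 12 (rule 22): 100000000
Gen 13 (rule 135): 101111111
Gen 14 (rule 22): 100000000
Gen 15 (rule 135): 101111111
Gen 16 (rule 22): 100000000

Answer: 5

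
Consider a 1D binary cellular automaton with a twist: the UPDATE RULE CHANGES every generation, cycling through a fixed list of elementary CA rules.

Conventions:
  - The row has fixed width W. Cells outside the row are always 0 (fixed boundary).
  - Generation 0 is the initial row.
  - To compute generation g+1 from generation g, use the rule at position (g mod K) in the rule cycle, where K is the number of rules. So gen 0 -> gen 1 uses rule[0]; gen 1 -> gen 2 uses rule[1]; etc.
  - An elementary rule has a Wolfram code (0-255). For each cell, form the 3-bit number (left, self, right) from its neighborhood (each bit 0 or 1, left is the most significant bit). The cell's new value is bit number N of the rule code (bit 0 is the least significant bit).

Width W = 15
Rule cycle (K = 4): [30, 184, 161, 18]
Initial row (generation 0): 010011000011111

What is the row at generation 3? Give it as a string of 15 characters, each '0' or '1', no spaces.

Gen 0: 010011000011111
Gen 1 (rule 30): 111110100110000
Gen 2 (rule 184): 111101010101000
Gen 3 (rule 161): 011010101010011

Answer: 011010101010011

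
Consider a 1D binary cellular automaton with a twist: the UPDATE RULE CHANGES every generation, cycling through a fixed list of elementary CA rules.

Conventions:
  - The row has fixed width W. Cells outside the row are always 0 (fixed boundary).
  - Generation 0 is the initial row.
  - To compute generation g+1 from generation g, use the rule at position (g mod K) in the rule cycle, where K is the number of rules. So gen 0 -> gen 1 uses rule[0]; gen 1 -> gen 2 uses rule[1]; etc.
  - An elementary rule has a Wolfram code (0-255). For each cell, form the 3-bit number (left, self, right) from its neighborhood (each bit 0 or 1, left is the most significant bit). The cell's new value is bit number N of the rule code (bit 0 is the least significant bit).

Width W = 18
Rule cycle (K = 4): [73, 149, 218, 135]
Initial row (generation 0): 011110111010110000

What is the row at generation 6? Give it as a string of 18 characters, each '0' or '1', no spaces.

Answer: 111011010001010111

Derivation:
Gen 0: 011110111010110000
Gen 1 (rule 73): 010010101000110111
Gen 2 (rule 149): 011010101110000010
Gen 3 (rule 218): 111000001111000101
Gen 4 (rule 135): 010011110110011101
Gen 5 (rule 73): 000010010110010100
Gen 6 (rule 149): 111011010001010111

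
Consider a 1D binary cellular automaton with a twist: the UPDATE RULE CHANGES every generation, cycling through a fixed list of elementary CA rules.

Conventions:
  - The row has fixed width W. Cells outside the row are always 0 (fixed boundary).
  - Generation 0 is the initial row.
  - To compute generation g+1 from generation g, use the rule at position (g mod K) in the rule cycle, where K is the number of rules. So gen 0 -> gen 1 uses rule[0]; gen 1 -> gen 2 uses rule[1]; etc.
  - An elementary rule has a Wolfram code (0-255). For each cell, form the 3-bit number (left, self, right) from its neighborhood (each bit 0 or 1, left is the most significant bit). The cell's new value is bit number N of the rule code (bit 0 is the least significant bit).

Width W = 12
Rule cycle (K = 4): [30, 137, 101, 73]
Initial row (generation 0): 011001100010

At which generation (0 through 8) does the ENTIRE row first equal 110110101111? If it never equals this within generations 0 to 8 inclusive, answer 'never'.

Answer: never

Derivation:
Gen 0: 011001100010
Gen 1 (rule 30): 110111010111
Gen 2 (rule 137): 100110000110
Gen 3 (rule 101): 100010110010
Gen 4 (rule 73): 001000110000
Gen 5 (rule 30): 011101101000
Gen 6 (rule 137): 011001000011
Gen 7 (rule 101): 001001011001
Gen 8 (rule 73): 100000011000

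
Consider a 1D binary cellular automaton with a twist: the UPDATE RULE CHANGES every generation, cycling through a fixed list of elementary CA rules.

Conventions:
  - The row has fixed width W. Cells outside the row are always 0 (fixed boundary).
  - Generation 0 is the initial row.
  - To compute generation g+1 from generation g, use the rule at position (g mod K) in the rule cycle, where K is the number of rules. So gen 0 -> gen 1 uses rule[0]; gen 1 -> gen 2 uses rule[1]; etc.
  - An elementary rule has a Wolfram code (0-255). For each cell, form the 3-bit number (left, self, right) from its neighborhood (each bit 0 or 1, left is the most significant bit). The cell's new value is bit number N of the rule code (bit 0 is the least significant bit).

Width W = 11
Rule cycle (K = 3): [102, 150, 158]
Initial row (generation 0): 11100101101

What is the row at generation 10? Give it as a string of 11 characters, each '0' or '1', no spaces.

Gen 0: 11100101101
Gen 1 (rule 102): 00101110111
Gen 2 (rule 150): 01100100010
Gen 3 (rule 158): 11011110111
Gen 4 (rule 102): 01100011001
Gen 5 (rule 150): 10010100111
Gen 6 (rule 158): 11110111110
Gen 7 (rule 102): 00011000010
Gen 8 (rule 150): 00100100111
Gen 9 (rule 158): 01111111110
Gen 10 (rule 102): 10000000010

Answer: 10000000010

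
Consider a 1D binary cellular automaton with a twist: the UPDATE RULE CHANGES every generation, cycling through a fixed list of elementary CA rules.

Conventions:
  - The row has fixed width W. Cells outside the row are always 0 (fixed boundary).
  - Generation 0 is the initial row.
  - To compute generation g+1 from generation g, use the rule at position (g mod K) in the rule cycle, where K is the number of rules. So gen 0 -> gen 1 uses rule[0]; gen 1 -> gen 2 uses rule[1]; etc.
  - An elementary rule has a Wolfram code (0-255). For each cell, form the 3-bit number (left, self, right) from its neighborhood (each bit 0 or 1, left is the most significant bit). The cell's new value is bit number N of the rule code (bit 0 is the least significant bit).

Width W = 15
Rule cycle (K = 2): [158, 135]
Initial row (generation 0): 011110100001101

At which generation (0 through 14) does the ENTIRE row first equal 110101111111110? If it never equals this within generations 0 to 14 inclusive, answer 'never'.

Gen 0: 011110100001101
Gen 1 (rule 158): 111100110011001
Gen 2 (rule 135): 011001000100011
Gen 3 (rule 158): 110111101110110
Gen 4 (rule 135): 000011000100000
Gen 5 (rule 158): 000110101110000
Gen 6 (rule 135): 111000100100111
Gen 7 (rule 158): 110101111111110
Gen 8 (rule 135): 000100111111100
Gen 9 (rule 158): 001111111111010
Gen 10 (rule 135): 110111111110010
Gen 11 (rule 158): 100111111101111
Gen 12 (rule 135): 101011111000110
Gen 13 (rule 158): 101011110101101
Gen 14 (rule 135): 101001100100001

Answer: 7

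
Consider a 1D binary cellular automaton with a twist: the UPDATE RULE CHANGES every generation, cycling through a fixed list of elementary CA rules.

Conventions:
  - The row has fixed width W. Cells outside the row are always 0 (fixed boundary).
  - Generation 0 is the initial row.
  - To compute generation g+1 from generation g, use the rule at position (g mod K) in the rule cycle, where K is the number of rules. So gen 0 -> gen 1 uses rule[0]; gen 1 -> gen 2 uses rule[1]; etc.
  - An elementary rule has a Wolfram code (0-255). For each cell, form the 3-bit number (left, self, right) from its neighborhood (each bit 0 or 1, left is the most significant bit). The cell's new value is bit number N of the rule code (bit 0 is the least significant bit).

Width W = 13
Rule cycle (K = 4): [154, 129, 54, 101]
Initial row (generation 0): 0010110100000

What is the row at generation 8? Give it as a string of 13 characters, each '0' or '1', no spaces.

Gen 0: 0010110100000
Gen 1 (rule 154): 0100100010000
Gen 2 (rule 129): 0000001000111
Gen 3 (rule 54): 0000011101000
Gen 4 (rule 101): 1111000111011
Gen 5 (rule 154): 1110101110010
Gen 6 (rule 129): 0100000100000
Gen 7 (rule 54): 1110001110000
Gen 8 (rule 101): 0010100010111

Answer: 0010100010111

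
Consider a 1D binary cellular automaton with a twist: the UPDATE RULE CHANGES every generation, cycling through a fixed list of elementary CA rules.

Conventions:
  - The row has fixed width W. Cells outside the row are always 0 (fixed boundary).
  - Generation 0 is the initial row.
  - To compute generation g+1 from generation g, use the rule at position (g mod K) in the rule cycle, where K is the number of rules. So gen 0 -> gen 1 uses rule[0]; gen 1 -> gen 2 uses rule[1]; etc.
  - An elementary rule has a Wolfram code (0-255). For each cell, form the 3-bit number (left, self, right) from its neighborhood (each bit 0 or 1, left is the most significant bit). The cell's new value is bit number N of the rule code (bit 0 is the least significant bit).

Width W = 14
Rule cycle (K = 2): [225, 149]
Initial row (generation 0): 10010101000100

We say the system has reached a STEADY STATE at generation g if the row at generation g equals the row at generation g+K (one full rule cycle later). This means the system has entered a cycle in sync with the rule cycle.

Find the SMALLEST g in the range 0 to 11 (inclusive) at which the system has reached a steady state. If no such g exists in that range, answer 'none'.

Answer: none

Derivation:
Gen 0: 10010101000100
Gen 1 (rule 225): 00001010010001
Gen 2 (rule 149): 11101011011101
Gen 3 (rule 225): 01110101101110
Gen 4 (rule 149): 00100100000101
Gen 5 (rule 225): 10000001110010
Gen 6 (rule 149): 11111100101011
Gen 7 (rule 225): 01111100010101
Gen 8 (rule 149): 00111011010101
Gen 9 (rule 225): 10011101101010
Gen 10 (rule 149): 11001000001011
Gen 11 (rule 225): 01000011100101
Gen 12 (rule 149): 01111001010101
Gen 13 (rule 225): 00111000101010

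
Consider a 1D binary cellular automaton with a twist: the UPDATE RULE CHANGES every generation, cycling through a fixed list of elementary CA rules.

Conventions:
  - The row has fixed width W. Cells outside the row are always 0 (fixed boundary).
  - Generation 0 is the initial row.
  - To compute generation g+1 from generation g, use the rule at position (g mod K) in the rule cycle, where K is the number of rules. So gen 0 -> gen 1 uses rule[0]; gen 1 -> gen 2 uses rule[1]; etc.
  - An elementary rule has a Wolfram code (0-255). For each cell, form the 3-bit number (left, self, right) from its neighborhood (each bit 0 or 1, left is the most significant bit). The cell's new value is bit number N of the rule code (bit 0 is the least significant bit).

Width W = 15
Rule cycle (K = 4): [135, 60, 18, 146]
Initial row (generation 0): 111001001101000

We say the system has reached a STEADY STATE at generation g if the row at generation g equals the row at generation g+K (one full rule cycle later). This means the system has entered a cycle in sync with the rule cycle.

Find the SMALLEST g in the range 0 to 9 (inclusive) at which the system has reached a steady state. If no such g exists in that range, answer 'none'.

Answer: none

Derivation:
Gen 0: 111001001101000
Gen 1 (rule 135): 010011010001011
Gen 2 (rule 60): 011010111001110
Gen 3 (rule 18): 100000000110001
Gen 4 (rule 146): 010000001001010
Gen 5 (rule 135): 110111111011010
Gen 6 (rule 60): 101100000110111
Gen 7 (rule 18): 000010001000000
Gen 8 (rule 146): 000101010100000
Gen 9 (rule 135): 111101010101111
Gen 10 (rule 60): 100011111111000
Gen 11 (rule 18): 010100000000100
Gen 12 (rule 146): 100010000001010
Gen 13 (rule 135): 101110111111010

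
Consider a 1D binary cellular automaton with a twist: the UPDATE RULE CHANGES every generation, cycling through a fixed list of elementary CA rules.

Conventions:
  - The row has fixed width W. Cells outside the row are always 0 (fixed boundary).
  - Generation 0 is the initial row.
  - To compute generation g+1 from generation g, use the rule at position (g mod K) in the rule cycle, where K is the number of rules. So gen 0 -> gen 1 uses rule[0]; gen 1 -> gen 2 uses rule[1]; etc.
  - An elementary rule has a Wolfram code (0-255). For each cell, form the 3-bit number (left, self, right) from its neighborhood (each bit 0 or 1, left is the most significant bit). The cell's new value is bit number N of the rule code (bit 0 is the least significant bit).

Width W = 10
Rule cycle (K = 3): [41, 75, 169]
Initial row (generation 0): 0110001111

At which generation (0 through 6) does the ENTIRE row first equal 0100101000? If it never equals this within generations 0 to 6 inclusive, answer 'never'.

Answer: 1

Derivation:
Gen 0: 0110001111
Gen 1 (rule 41): 0100101000
Gen 2 (rule 75): 1001000011
Gen 3 (rule 169): 0000011010
Gen 4 (rule 41): 1111010100
Gen 5 (rule 75): 1001000001
Gen 6 (rule 169): 0000011100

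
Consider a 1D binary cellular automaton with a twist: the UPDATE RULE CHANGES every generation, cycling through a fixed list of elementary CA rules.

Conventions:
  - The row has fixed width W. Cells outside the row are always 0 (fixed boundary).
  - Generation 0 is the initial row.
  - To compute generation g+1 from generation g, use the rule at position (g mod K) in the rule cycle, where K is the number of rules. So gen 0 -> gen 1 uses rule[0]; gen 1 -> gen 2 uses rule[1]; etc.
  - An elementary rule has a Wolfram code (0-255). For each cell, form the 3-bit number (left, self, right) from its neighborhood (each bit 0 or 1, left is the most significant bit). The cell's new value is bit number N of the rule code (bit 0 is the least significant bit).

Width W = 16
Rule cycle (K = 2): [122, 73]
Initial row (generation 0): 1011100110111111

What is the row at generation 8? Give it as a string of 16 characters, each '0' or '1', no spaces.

Gen 0: 1011100110111111
Gen 1 (rule 122): 0110111111100001
Gen 2 (rule 73): 0110100000101100
Gen 3 (rule 122): 1111010001011110
Gen 4 (rule 73): 1001000100010010
Gen 5 (rule 122): 0110101010101101
Gen 6 (rule 73): 0110000000001100
Gen 7 (rule 122): 1111000000011110
Gen 8 (rule 73): 1001011111010010

Answer: 1001011111010010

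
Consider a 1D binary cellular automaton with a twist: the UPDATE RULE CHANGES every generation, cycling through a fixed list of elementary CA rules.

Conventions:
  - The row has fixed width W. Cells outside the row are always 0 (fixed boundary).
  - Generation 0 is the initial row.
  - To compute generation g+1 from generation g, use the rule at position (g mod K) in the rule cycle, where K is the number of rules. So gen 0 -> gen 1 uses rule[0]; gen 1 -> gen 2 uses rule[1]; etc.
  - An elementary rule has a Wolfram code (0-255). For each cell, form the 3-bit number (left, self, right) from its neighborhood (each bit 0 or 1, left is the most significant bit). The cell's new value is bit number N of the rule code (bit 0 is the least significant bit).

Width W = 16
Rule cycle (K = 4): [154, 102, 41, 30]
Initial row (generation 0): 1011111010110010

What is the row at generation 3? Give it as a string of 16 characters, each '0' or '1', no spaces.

Gen 0: 1011111010110010
Gen 1 (rule 154): 0011110000101101
Gen 2 (rule 102): 0100010001110111
Gen 3 (rule 41): 0001000101001100

Answer: 0001000101001100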